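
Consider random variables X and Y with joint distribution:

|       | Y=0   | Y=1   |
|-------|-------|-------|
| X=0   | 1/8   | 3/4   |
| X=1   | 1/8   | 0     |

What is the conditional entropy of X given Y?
Marginal P(Y) (column sums):
  P(Y=0) = 1/8 + 1/8 = 1/4
  P(Y=1) = 3/4 + 0 = 3/4

H(X|Y) = -Σ P(X,Y)·log₂ P(X|Y), where P(X|Y) = P(X,Y) / P(Y)
  (cells with P(X,Y) = 0 contribute 0)
  (X=0,Y=0): P(X|Y) = (1/8)/(1/4) = 1/2;  -(1/8)·log₂(1/2) = 0.1250
  (X=0,Y=1): P(X|Y) = (3/4)/(3/4) = 1;  -(3/4)·log₂(1) = 0.0000
  (X=1,Y=0): P(X|Y) = (1/8)/(1/4) = 1/2;  -(1/8)·log₂(1/2) = 0.1250
H(X|Y) = 0.1250 + 0.0000 + 0.1250
  = 0.2500 bits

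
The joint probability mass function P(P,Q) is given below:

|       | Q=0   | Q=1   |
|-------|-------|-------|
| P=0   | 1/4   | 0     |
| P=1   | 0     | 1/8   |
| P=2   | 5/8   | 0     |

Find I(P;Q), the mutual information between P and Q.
Marginal P(P) (row sums):
  P(P=0) = 1/4 + 0 = 1/4
  P(P=1) = 0 + 1/8 = 1/8
  P(P=2) = 5/8 + 0 = 5/8
Marginal P(Q) (column sums):
  P(Q=0) = 1/4 + 0 + 5/8 = 7/8
  P(Q=1) = 0 + 1/8 + 0 = 1/8

H(P) = -[(1/4)·log₂(1/4) + (1/8)·log₂(1/8) + (5/8)·log₂(5/8)]
  = 0.5000 + 0.3750 + 0.4238
  = 1.2988 bits
H(Q) = -[(7/8)·log₂(7/8) + (1/8)·log₂(1/8)]
  = 0.1686 + 0.3750
  = 0.5436 bits
H(P,Q) = -[(1/4)·log₂(1/4) + (1/8)·log₂(1/8) + (5/8)·log₂(5/8)]
  = 0.5000 + 0.3750 + 0.4238
  = 1.2988 bits

I(P;Q) = H(P) + H(Q) - H(P,Q)
  = 1.2988 + 0.5436 - 1.2988
  = 0.5436 bits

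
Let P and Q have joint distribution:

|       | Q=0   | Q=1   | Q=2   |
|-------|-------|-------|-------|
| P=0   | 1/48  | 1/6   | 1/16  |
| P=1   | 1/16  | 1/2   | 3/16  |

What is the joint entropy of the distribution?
H(P,Q) = -Σ P(P,Q) log₂ P(P,Q), summed over the non-zero cells:
H(P,Q) = -[(1/48)·log₂(1/48) + (1/6)·log₂(1/6) + (1/16)·log₂(1/16) + (1/16)·log₂(1/16) + (1/2)·log₂(1/2) + (3/16)·log₂(3/16)]
  = 0.1164 + 0.4308 + 0.2500 + 0.2500 + 0.5000 + 0.4528
  = 2.0000 bits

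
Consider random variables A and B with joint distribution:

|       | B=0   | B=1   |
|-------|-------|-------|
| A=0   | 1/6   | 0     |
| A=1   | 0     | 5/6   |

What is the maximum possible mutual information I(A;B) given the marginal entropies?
The upper bound on mutual information is I(A;B) ≤ min(H(A), H(B)).

Marginal P(A) (row sums):
  P(A=0) = 1/6 + 0 = 1/6
  P(A=1) = 0 + 5/6 = 5/6
Marginal P(B) (column sums):
  P(B=0) = 1/6 + 0 = 1/6
  P(B=1) = 0 + 5/6 = 5/6

H(A) = -[(1/6)·log₂(1/6) + (5/6)·log₂(5/6)]
  = 0.4308 + 0.2192
  = 0.6500 bits
H(B) = -[(1/6)·log₂(1/6) + (5/6)·log₂(5/6)]
  = 0.4308 + 0.2192
  = 0.6500 bits

Maximum possible I(A;B) = min(0.6500, 0.6500) = 0.6500 bits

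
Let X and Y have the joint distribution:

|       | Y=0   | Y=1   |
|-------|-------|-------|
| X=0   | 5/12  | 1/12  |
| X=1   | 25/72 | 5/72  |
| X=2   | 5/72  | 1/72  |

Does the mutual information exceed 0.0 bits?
Marginal P(X) (row sums):
  P(X=0) = 5/12 + 1/12 = 1/2
  P(X=1) = 25/72 + 5/72 = 5/12
  P(X=2) = 5/72 + 1/72 = 1/12
Marginal P(Y) (column sums):
  P(Y=0) = 5/12 + 25/72 + 5/72 = 5/6
  P(Y=1) = 1/12 + 5/72 + 1/72 = 1/6

H(X) = -[(1/2)·log₂(1/2) + (5/12)·log₂(5/12) + (1/12)·log₂(1/12)]
  = 0.5000 + 0.5263 + 0.2987
  = 1.3250 bits
H(Y) = -[(5/6)·log₂(5/6) + (1/6)·log₂(1/6)]
  = 0.2192 + 0.4308
  = 0.6500 bits
H(X,Y) = -[(5/12)·log₂(5/12) + (1/12)·log₂(1/12) + (25/72)·log₂(25/72) + (5/72)·log₂(5/72) + (5/72)·log₂(5/72) + (1/72)·log₂(1/72)]
  = 0.5263 + 0.2987 + 0.5299 + 0.2672 + 0.2672 + 0.0857
  = 1.9750 bits

I(X;Y) = H(X) + H(Y) - H(X,Y)
  = 1.3250 + 0.6500 - 1.9750
  = 0.0000 bits

No. I(X;Y) = 0.0000 bits, which is ≤ 0.0 bits.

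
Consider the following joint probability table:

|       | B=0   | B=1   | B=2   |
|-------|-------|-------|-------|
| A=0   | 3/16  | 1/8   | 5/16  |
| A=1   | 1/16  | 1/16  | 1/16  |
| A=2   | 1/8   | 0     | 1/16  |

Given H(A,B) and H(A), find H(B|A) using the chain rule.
From the chain rule: H(A,B) = H(A) + H(B|A)
Therefore: H(B|A) = H(A,B) - H(A)

H(A,B) = -[(3/16)·log₂(3/16) + (1/8)·log₂(1/8) + (5/16)·log₂(5/16) + (1/16)·log₂(1/16) + (1/16)·log₂(1/16) + (1/16)·log₂(1/16) + (1/8)·log₂(1/8) + (1/16)·log₂(1/16)]
  = 0.4528 + 0.3750 + 0.5244 + 0.2500 + 0.2500 + 0.2500 + 0.3750 + 0.2500
  = 2.7272 bits
Marginal P(A) (row sums):
  P(A=0) = 3/16 + 1/8 + 5/16 = 5/8
  P(A=1) = 1/16 + 1/16 + 1/16 = 3/16
  P(A=2) = 1/8 + 0 + 1/16 = 3/16
H(A) = -[(5/8)·log₂(5/8) + (3/16)·log₂(3/16) + (3/16)·log₂(3/16)]
  = 0.4238 + 0.4528 + 0.4528
  = 1.3294 bits

H(B|A) = 2.7272 - 1.3294 = 1.3978 bits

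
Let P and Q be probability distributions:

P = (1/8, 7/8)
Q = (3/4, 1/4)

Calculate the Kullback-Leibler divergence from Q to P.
D(P||Q) = Σ P(i) log₂(P(i)/Q(i))
  i=0: (1/8) × log₂((1/8)/(3/4)) = (1/8) × log₂(1/6) = -0.3231
  i=1: (7/8) × log₂((7/8)/(1/4)) = (7/8) × log₂(7/2) = 1.5814
D(P||Q) = -0.3231 + 1.5814
  = 1.2583 bits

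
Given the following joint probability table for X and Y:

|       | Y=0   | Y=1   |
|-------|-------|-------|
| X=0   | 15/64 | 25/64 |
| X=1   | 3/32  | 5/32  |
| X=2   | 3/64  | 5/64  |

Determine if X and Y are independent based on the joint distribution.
Marginal P(X) (row sums):
  P(X=0) = 15/64 + 25/64 = 5/8
  P(X=1) = 3/32 + 5/32 = 1/4
  P(X=2) = 3/64 + 5/64 = 1/8
Marginal P(Y) (column sums):
  P(Y=0) = 15/64 + 3/32 + 3/64 = 3/8
  P(Y=1) = 25/64 + 5/32 + 5/64 = 5/8

X and Y are independent iff P(X=i,Y=j) = P(X=i)·P(Y=j) for every cell.
  P(X=0)·P(Y=0) = 5/8 × 3/8 = 15/64 = P(X=0,Y=0) ✓
  P(X=0)·P(Y=1) = 5/8 × 5/8 = 25/64 = P(X=0,Y=1) ✓
  P(X=1)·P(Y=0) = 1/4 × 3/8 = 3/32 = P(X=1,Y=0) ✓
  P(X=1)·P(Y=1) = 1/4 × 5/8 = 5/32 = P(X=1,Y=1) ✓
  P(X=2)·P(Y=0) = 1/8 × 3/8 = 3/64 = P(X=2,Y=0) ✓
  P(X=2)·P(Y=1) = 1/8 × 5/8 = 5/64 = P(X=2,Y=1) ✓

Yes, X and Y are independent: every cell factors, so I(X;Y) = 0 bits.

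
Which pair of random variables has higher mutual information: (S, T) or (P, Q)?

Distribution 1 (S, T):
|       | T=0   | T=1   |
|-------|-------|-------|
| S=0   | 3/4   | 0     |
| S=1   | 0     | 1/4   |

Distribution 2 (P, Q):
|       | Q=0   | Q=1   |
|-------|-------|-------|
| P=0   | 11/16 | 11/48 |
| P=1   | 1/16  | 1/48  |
Distribution 1 (S, T):
Marginal P(S) (row sums):
  P(S=0) = 3/4 + 0 = 3/4
  P(S=1) = 0 + 1/4 = 1/4
Marginal P(T) (column sums):
  P(T=0) = 3/4 + 0 = 3/4
  P(T=1) = 0 + 1/4 = 1/4

H(S) = -[(3/4)·log₂(3/4) + (1/4)·log₂(1/4)]
  = 0.3113 + 0.5000
  = 0.8113 bits
H(T) = -[(3/4)·log₂(3/4) + (1/4)·log₂(1/4)]
  = 0.3113 + 0.5000
  = 0.8113 bits
H(S,T) = -[(3/4)·log₂(3/4) + (1/4)·log₂(1/4)]
  = 0.3113 + 0.5000
  = 0.8113 bits

I(S;T) = H(S) + H(T) - H(S,T)
  = 0.8113 + 0.8113 - 0.8113
  = 0.8113 bits

Distribution 2 (P, Q):
Marginal P(P) (row sums):
  P(P=0) = 11/16 + 11/48 = 11/12
  P(P=1) = 1/16 + 1/48 = 1/12
Marginal P(Q) (column sums):
  P(Q=0) = 11/16 + 1/16 = 3/4
  P(Q=1) = 11/48 + 1/48 = 1/4

H(P) = -[(11/12)·log₂(11/12) + (1/12)·log₂(1/12)]
  = 0.1151 + 0.2987
  = 0.4138 bits
H(Q) = -[(3/4)·log₂(3/4) + (1/4)·log₂(1/4)]
  = 0.3113 + 0.5000
  = 0.8113 bits
H(P,Q) = -[(11/16)·log₂(11/16) + (11/48)·log₂(11/48) + (1/16)·log₂(1/16) + (1/48)·log₂(1/48)]
  = 0.3716 + 0.4871 + 0.2500 + 0.1164
  = 1.2251 bits

I(P;Q) = H(P) + H(Q) - H(P,Q)
  = 0.4138 + 0.8113 - 1.2251
  = 0.0000 bits

I(S;T) = 0.8113 bits > I(P;Q) = 0.0000 bits, so (S, T) has the higher mutual information (stronger dependence).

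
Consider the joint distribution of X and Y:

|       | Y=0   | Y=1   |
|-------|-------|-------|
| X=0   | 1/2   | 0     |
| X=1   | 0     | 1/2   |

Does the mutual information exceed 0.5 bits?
Marginal P(X) (row sums):
  P(X=0) = 1/2 + 0 = 1/2
  P(X=1) = 0 + 1/2 = 1/2
Marginal P(Y) (column sums):
  P(Y=0) = 1/2 + 0 = 1/2
  P(Y=1) = 0 + 1/2 = 1/2

H(X) = -[(1/2)·log₂(1/2) + (1/2)·log₂(1/2)]
  = 0.5000 + 0.5000
  = 1.0000 bits
H(Y) = -[(1/2)·log₂(1/2) + (1/2)·log₂(1/2)]
  = 0.5000 + 0.5000
  = 1.0000 bits
H(X,Y) = -[(1/2)·log₂(1/2) + (1/2)·log₂(1/2)]
  = 0.5000 + 0.5000
  = 1.0000 bits

I(X;Y) = H(X) + H(Y) - H(X,Y)
  = 1.0000 + 1.0000 - 1.0000
  = 1.0000 bits

Yes. I(X;Y) = 1.0000 bits, which is > 0.5 bits.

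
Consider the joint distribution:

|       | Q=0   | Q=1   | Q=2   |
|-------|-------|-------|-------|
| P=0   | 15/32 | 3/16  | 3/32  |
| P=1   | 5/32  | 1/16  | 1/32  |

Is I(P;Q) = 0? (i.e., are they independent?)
Marginal P(P) (row sums):
  P(P=0) = 15/32 + 3/16 + 3/32 = 3/4
  P(P=1) = 5/32 + 1/16 + 1/32 = 1/4
Marginal P(Q) (column sums):
  P(Q=0) = 15/32 + 5/32 = 5/8
  P(Q=1) = 3/16 + 1/16 = 1/4
  P(Q=2) = 3/32 + 1/32 = 1/8

P and Q are independent iff P(P=i,Q=j) = P(P=i)·P(Q=j) for every cell.
  P(P=0)·P(Q=0) = 3/4 × 5/8 = 15/32 = P(P=0,Q=0) ✓
  P(P=0)·P(Q=1) = 3/4 × 1/4 = 3/16 = P(P=0,Q=1) ✓
  P(P=0)·P(Q=2) = 3/4 × 1/8 = 3/32 = P(P=0,Q=2) ✓
  P(P=1)·P(Q=0) = 1/4 × 5/8 = 5/32 = P(P=1,Q=0) ✓
  P(P=1)·P(Q=1) = 1/4 × 1/4 = 1/16 = P(P=1,Q=1) ✓
  P(P=1)·P(Q=2) = 1/4 × 1/8 = 1/32 = P(P=1,Q=2) ✓

Yes, P and Q are independent: every cell factors, so I(P;Q) = 0 bits.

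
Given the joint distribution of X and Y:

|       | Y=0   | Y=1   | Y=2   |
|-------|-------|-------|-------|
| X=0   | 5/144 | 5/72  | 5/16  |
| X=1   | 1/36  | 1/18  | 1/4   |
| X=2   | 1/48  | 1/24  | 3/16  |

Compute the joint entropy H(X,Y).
H(X,Y) = -Σ P(X,Y) log₂ P(X,Y), summed over the non-zero cells:
H(X,Y) = -[(5/144)·log₂(5/144) + (5/72)·log₂(5/72) + (5/16)·log₂(5/16) + (1/36)·log₂(1/36) + (1/18)·log₂(1/18) + (1/4)·log₂(1/4) + (1/48)·log₂(1/48) + (1/24)·log₂(1/24) + (3/16)·log₂(3/16)]
  = 0.1683 + 0.2672 + 0.5244 + 0.1436 + 0.2317 + 0.5000 + 0.1164 + 0.1910 + 0.4528
  = 2.5954 bits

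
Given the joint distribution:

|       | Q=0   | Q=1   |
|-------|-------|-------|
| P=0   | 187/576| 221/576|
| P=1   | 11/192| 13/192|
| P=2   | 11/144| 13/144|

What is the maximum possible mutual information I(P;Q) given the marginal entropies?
The upper bound on mutual information is I(P;Q) ≤ min(H(P), H(Q)).

Marginal P(P) (row sums):
  P(P=0) = 187/576 + 221/576 = 17/24
  P(P=1) = 11/192 + 13/192 = 1/8
  P(P=2) = 11/144 + 13/144 = 1/6
Marginal P(Q) (column sums):
  P(Q=0) = 187/576 + 11/192 + 11/144 = 11/24
  P(Q=1) = 221/576 + 13/192 + 13/144 = 13/24

H(P) = -[(17/24)·log₂(17/24) + (1/8)·log₂(1/8) + (1/6)·log₂(1/6)]
  = 0.3524 + 0.3750 + 0.4308
  = 1.1582 bits
H(Q) = -[(11/24)·log₂(11/24) + (13/24)·log₂(13/24)]
  = 0.5159 + 0.4791
  = 0.9950 bits

Maximum possible I(P;Q) = min(1.1582, 0.9950) = 0.9950 bits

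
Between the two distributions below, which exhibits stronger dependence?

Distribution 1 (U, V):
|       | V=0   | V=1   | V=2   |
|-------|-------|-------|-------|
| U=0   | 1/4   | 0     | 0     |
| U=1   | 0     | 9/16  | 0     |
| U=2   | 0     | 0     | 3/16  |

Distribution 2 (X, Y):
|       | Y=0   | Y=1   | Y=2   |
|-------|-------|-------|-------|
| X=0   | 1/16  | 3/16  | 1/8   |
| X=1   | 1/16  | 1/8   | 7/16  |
Distribution 1 (U, V):
Marginal P(U) (row sums):
  P(U=0) = 1/4 + 0 + 0 = 1/4
  P(U=1) = 0 + 9/16 + 0 = 9/16
  P(U=2) = 0 + 0 + 3/16 = 3/16
Marginal P(V) (column sums):
  P(V=0) = 1/4 + 0 + 0 = 1/4
  P(V=1) = 0 + 9/16 + 0 = 9/16
  P(V=2) = 0 + 0 + 3/16 = 3/16

H(U) = -[(1/4)·log₂(1/4) + (9/16)·log₂(9/16) + (3/16)·log₂(3/16)]
  = 0.5000 + 0.4669 + 0.4528
  = 1.4197 bits
H(V) = -[(1/4)·log₂(1/4) + (9/16)·log₂(9/16) + (3/16)·log₂(3/16)]
  = 0.5000 + 0.4669 + 0.4528
  = 1.4197 bits
H(U,V) = -[(1/4)·log₂(1/4) + (9/16)·log₂(9/16) + (3/16)·log₂(3/16)]
  = 0.5000 + 0.4669 + 0.4528
  = 1.4197 bits

I(U;V) = H(U) + H(V) - H(U,V)
  = 1.4197 + 1.4197 - 1.4197
  = 1.4197 bits

Distribution 2 (X, Y):
Marginal P(X) (row sums):
  P(X=0) = 1/16 + 3/16 + 1/8 = 3/8
  P(X=1) = 1/16 + 1/8 + 7/16 = 5/8
Marginal P(Y) (column sums):
  P(Y=0) = 1/16 + 1/16 = 1/8
  P(Y=1) = 3/16 + 1/8 = 5/16
  P(Y=2) = 1/8 + 7/16 = 9/16

H(X) = -[(3/8)·log₂(3/8) + (5/8)·log₂(5/8)]
  = 0.5306 + 0.4238
  = 0.9544 bits
H(Y) = -[(1/8)·log₂(1/8) + (5/16)·log₂(5/16) + (9/16)·log₂(9/16)]
  = 0.3750 + 0.5244 + 0.4669
  = 1.3663 bits
H(X,Y) = -[(1/16)·log₂(1/16) + (3/16)·log₂(3/16) + (1/8)·log₂(1/8) + (1/16)·log₂(1/16) + (1/8)·log₂(1/8) + (7/16)·log₂(7/16)]
  = 0.2500 + 0.4528 + 0.3750 + 0.2500 + 0.3750 + 0.5218
  = 2.2246 bits

I(X;Y) = H(X) + H(Y) - H(X,Y)
  = 0.9544 + 1.3663 - 2.2246
  = 0.0961 bits

I(U;V) = 1.4197 bits > I(X;Y) = 0.0961 bits, so (U, V) has the higher mutual information (stronger dependence).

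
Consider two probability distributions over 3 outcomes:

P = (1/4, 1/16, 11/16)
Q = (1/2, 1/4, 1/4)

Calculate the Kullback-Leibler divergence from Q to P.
D(P||Q) = Σ P(i) log₂(P(i)/Q(i))
  i=0: (1/4) × log₂((1/4)/(1/2)) = (1/4) × log₂(1/2) = -0.2500
  i=1: (1/16) × log₂((1/16)/(1/4)) = (1/16) × log₂(1/4) = -0.1250
  i=2: (11/16) × log₂((11/16)/(1/4)) = (11/16) × log₂(11/4) = 1.0034
D(P||Q) = -0.2500 - 0.1250 + 1.0034
  = 0.6284 bits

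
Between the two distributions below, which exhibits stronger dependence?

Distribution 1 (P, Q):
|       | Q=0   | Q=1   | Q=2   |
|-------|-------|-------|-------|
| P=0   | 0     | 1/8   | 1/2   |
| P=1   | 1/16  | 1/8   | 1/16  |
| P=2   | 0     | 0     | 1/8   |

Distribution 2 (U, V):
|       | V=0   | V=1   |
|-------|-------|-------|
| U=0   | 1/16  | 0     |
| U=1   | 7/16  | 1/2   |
Distribution 1 (P, Q):
Marginal P(P) (row sums):
  P(P=0) = 0 + 1/8 + 1/2 = 5/8
  P(P=1) = 1/16 + 1/8 + 1/16 = 1/4
  P(P=2) = 0 + 0 + 1/8 = 1/8
Marginal P(Q) (column sums):
  P(Q=0) = 0 + 1/16 + 0 = 1/16
  P(Q=1) = 1/8 + 1/8 + 0 = 1/4
  P(Q=2) = 1/2 + 1/16 + 1/8 = 11/16

H(P) = -[(5/8)·log₂(5/8) + (1/4)·log₂(1/4) + (1/8)·log₂(1/8)]
  = 0.4238 + 0.5000 + 0.3750
  = 1.2988 bits
H(Q) = -[(1/16)·log₂(1/16) + (1/4)·log₂(1/4) + (11/16)·log₂(11/16)]
  = 0.2500 + 0.5000 + 0.3716
  = 1.1216 bits
H(P,Q) = -[(1/8)·log₂(1/8) + (1/2)·log₂(1/2) + (1/16)·log₂(1/16) + (1/8)·log₂(1/8) + (1/16)·log₂(1/16) + (1/8)·log₂(1/8)]
  = 0.3750 + 0.5000 + 0.2500 + 0.3750 + 0.2500 + 0.3750
  = 2.1250 bits

I(P;Q) = H(P) + H(Q) - H(P,Q)
  = 1.2988 + 1.1216 - 2.1250
  = 0.2954 bits

Distribution 2 (U, V):
Marginal P(U) (row sums):
  P(U=0) = 1/16 + 0 = 1/16
  P(U=1) = 7/16 + 1/2 = 15/16
Marginal P(V) (column sums):
  P(V=0) = 1/16 + 7/16 = 1/2
  P(V=1) = 0 + 1/2 = 1/2

H(U) = -[(1/16)·log₂(1/16) + (15/16)·log₂(15/16)]
  = 0.2500 + 0.0873
  = 0.3373 bits
H(V) = -[(1/2)·log₂(1/2) + (1/2)·log₂(1/2)]
  = 0.5000 + 0.5000
  = 1.0000 bits
H(U,V) = -[(1/16)·log₂(1/16) + (7/16)·log₂(7/16) + (1/2)·log₂(1/2)]
  = 0.2500 + 0.5218 + 0.5000
  = 1.2718 bits

I(U;V) = H(U) + H(V) - H(U,V)
  = 0.3373 + 1.0000 - 1.2718
  = 0.0655 bits

I(P;Q) = 0.2954 bits > I(U;V) = 0.0655 bits, so (P, Q) has the higher mutual information (stronger dependence).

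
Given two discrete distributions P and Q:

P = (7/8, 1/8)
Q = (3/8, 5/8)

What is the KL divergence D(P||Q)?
D(P||Q) = Σ P(i) log₂(P(i)/Q(i))
  i=0: (7/8) × log₂((7/8)/(3/8)) = (7/8) × log₂(7/3) = 1.0696
  i=1: (1/8) × log₂((1/8)/(5/8)) = (1/8) × log₂(1/5) = -0.2902
D(P||Q) = 1.0696 - 0.2902
  = 0.7794 bits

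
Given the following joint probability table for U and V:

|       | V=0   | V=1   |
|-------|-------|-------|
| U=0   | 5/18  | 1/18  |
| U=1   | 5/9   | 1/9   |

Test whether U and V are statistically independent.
Marginal P(U) (row sums):
  P(U=0) = 5/18 + 1/18 = 1/3
  P(U=1) = 5/9 + 1/9 = 2/3
Marginal P(V) (column sums):
  P(V=0) = 5/18 + 5/9 = 5/6
  P(V=1) = 1/18 + 1/9 = 1/6

U and V are independent iff P(U=i,V=j) = P(U=i)·P(V=j) for every cell.
  P(U=0)·P(V=0) = 1/3 × 5/6 = 5/18 = P(U=0,V=0) ✓
  P(U=0)·P(V=1) = 1/3 × 1/6 = 1/18 = P(U=0,V=1) ✓
  P(U=1)·P(V=0) = 2/3 × 5/6 = 5/9 = P(U=1,V=0) ✓
  P(U=1)·P(V=1) = 2/3 × 1/6 = 1/9 = P(U=1,V=1) ✓

Yes, U and V are independent: every cell factors, so I(U;V) = 0 bits.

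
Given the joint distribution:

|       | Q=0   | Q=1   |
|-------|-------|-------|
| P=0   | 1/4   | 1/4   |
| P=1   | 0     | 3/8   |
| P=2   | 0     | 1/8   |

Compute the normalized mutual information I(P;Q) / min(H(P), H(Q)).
Marginal P(P) (row sums):
  P(P=0) = 1/4 + 1/4 = 1/2
  P(P=1) = 0 + 3/8 = 3/8
  P(P=2) = 0 + 1/8 = 1/8
Marginal P(Q) (column sums):
  P(Q=0) = 1/4 + 0 + 0 = 1/4
  P(Q=1) = 1/4 + 3/8 + 1/8 = 3/4

H(P) = -[(1/2)·log₂(1/2) + (3/8)·log₂(3/8) + (1/8)·log₂(1/8)]
  = 0.5000 + 0.5306 + 0.3750
  = 1.4056 bits
H(Q) = -[(1/4)·log₂(1/4) + (3/4)·log₂(3/4)]
  = 0.5000 + 0.3113
  = 0.8113 bits
H(P,Q) = -[(1/4)·log₂(1/4) + (1/4)·log₂(1/4) + (3/8)·log₂(3/8) + (1/8)·log₂(1/8)]
  = 0.5000 + 0.5000 + 0.5306 + 0.3750
  = 1.9056 bits

I(P;Q) = H(P) + H(Q) - H(P,Q)
  = 1.4056 + 0.8113 - 1.9056
  = 0.3113 bits

min(H(P), H(Q)) = min(1.4056, 0.8113) = 0.8113 bits
Normalized MI = 0.3113 / 0.8113 = 0.3837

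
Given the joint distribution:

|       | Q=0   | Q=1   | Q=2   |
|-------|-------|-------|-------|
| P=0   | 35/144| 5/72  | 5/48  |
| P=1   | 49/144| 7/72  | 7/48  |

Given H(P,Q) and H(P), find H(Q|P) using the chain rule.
From the chain rule: H(P,Q) = H(P) + H(Q|P)
Therefore: H(Q|P) = H(P,Q) - H(P)

H(P,Q) = -[(35/144)·log₂(35/144) + (5/72)·log₂(5/72) + (5/48)·log₂(5/48) + (49/144)·log₂(49/144) + (7/72)·log₂(7/72) + (7/48)·log₂(7/48)]
  = 0.4960 + 0.2672 + 0.3399 + 0.5292 + 0.3269 + 0.4051
  = 2.3643 bits
Marginal P(P) (row sums):
  P(P=0) = 35/144 + 5/72 + 5/48 = 5/12
  P(P=1) = 49/144 + 7/72 + 7/48 = 7/12
H(P) = -[(5/12)·log₂(5/12) + (7/12)·log₂(7/12)]
  = 0.5263 + 0.4536
  = 0.9799 bits

H(Q|P) = 2.3643 - 0.9799 = 1.3844 bits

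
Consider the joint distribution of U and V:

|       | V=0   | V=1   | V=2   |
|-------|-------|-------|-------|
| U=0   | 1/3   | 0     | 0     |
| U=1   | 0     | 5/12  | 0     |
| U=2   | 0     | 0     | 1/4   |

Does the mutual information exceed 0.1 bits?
Marginal P(U) (row sums):
  P(U=0) = 1/3 + 0 + 0 = 1/3
  P(U=1) = 0 + 5/12 + 0 = 5/12
  P(U=2) = 0 + 0 + 1/4 = 1/4
Marginal P(V) (column sums):
  P(V=0) = 1/3 + 0 + 0 = 1/3
  P(V=1) = 0 + 5/12 + 0 = 5/12
  P(V=2) = 0 + 0 + 1/4 = 1/4

H(U) = -[(1/3)·log₂(1/3) + (5/12)·log₂(5/12) + (1/4)·log₂(1/4)]
  = 0.5283 + 0.5263 + 0.5000
  = 1.5546 bits
H(V) = -[(1/3)·log₂(1/3) + (5/12)·log₂(5/12) + (1/4)·log₂(1/4)]
  = 0.5283 + 0.5263 + 0.5000
  = 1.5546 bits
H(U,V) = -[(1/3)·log₂(1/3) + (5/12)·log₂(5/12) + (1/4)·log₂(1/4)]
  = 0.5283 + 0.5263 + 0.5000
  = 1.5546 bits

I(U;V) = H(U) + H(V) - H(U,V)
  = 1.5546 + 1.5546 - 1.5546
  = 1.5546 bits

Yes. I(U;V) = 1.5546 bits, which is > 0.1 bits.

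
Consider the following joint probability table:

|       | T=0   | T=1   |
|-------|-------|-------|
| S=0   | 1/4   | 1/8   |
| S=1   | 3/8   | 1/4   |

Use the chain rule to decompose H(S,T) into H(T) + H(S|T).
By the chain rule: H(S,T) = H(T) + H(S|T)

Marginal P(T) (column sums):
  P(T=0) = 1/4 + 3/8 = 5/8
  P(T=1) = 1/8 + 1/4 = 3/8
H(T) = -[(5/8)·log₂(5/8) + (3/8)·log₂(3/8)]
  = 0.4238 + 0.5306
  = 0.9544 bits
H(S|T) = -Σ P(S,T)·log₂ P(S|T), where P(S|T) = P(S,T) / P(T)
  (S=0,T=0): P(S|T) = (1/4)/(5/8) = 2/5;  -(1/4)·log₂(2/5) = 0.3305
  (S=0,T=1): P(S|T) = (1/8)/(3/8) = 1/3;  -(1/8)·log₂(1/3) = 0.1981
  (S=1,T=0): P(S|T) = (3/8)/(5/8) = 3/5;  -(3/8)·log₂(3/5) = 0.2764
  (S=1,T=1): P(S|T) = (1/4)/(3/8) = 2/3;  -(1/4)·log₂(2/3) = 0.1462
H(S|T) = 0.3305 + 0.1981 + 0.2764 + 0.1462
  = 0.9512 bits

H(S,T) = H(T) + H(S|T) = 0.9544 + 0.9512 = 1.9056 bits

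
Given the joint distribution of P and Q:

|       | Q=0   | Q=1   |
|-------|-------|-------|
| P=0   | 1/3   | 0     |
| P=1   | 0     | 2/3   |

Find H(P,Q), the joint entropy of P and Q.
H(P,Q) = -Σ P(P,Q) log₂ P(P,Q), summed over the non-zero cells:
H(P,Q) = -[(1/3)·log₂(1/3) + (2/3)·log₂(2/3)]
  = 0.5283 + 0.3900
  = 0.9183 bits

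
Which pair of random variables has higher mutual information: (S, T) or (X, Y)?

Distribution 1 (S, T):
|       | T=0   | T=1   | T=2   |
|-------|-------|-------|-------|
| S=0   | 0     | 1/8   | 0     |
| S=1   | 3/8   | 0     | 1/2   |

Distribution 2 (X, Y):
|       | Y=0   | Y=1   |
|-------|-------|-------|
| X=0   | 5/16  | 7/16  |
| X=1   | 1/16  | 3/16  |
Distribution 1 (S, T):
Marginal P(S) (row sums):
  P(S=0) = 0 + 1/8 + 0 = 1/8
  P(S=1) = 3/8 + 0 + 1/2 = 7/8
Marginal P(T) (column sums):
  P(T=0) = 0 + 3/8 = 3/8
  P(T=1) = 1/8 + 0 = 1/8
  P(T=2) = 0 + 1/2 = 1/2

H(S) = -[(1/8)·log₂(1/8) + (7/8)·log₂(7/8)]
  = 0.3750 + 0.1686
  = 0.5436 bits
H(T) = -[(3/8)·log₂(3/8) + (1/8)·log₂(1/8) + (1/2)·log₂(1/2)]
  = 0.5306 + 0.3750 + 0.5000
  = 1.4056 bits
H(S,T) = -[(1/8)·log₂(1/8) + (3/8)·log₂(3/8) + (1/2)·log₂(1/2)]
  = 0.3750 + 0.5306 + 0.5000
  = 1.4056 bits

I(S;T) = H(S) + H(T) - H(S,T)
  = 0.5436 + 1.4056 - 1.4056
  = 0.5436 bits

Distribution 2 (X, Y):
Marginal P(X) (row sums):
  P(X=0) = 5/16 + 7/16 = 3/4
  P(X=1) = 1/16 + 3/16 = 1/4
Marginal P(Y) (column sums):
  P(Y=0) = 5/16 + 1/16 = 3/8
  P(Y=1) = 7/16 + 3/16 = 5/8

H(X) = -[(3/4)·log₂(3/4) + (1/4)·log₂(1/4)]
  = 0.3113 + 0.5000
  = 0.8113 bits
H(Y) = -[(3/8)·log₂(3/8) + (5/8)·log₂(5/8)]
  = 0.5306 + 0.4238
  = 0.9544 bits
H(X,Y) = -[(5/16)·log₂(5/16) + (7/16)·log₂(7/16) + (1/16)·log₂(1/16) + (3/16)·log₂(3/16)]
  = 0.5244 + 0.5218 + 0.2500 + 0.4528
  = 1.7490 bits

I(X;Y) = H(X) + H(Y) - H(X,Y)
  = 0.8113 + 0.9544 - 1.7490
  = 0.0167 bits

I(S;T) = 0.5436 bits > I(X;Y) = 0.0167 bits, so (S, T) has the higher mutual information (stronger dependence).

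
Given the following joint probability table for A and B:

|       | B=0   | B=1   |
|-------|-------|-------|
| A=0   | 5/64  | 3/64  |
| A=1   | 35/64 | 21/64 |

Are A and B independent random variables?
Marginal P(A) (row sums):
  P(A=0) = 5/64 + 3/64 = 1/8
  P(A=1) = 35/64 + 21/64 = 7/8
Marginal P(B) (column sums):
  P(B=0) = 5/64 + 35/64 = 5/8
  P(B=1) = 3/64 + 21/64 = 3/8

A and B are independent iff P(A=i,B=j) = P(A=i)·P(B=j) for every cell.
  P(A=0)·P(B=0) = 1/8 × 5/8 = 5/64 = P(A=0,B=0) ✓
  P(A=0)·P(B=1) = 1/8 × 3/8 = 3/64 = P(A=0,B=1) ✓
  P(A=1)·P(B=0) = 7/8 × 5/8 = 35/64 = P(A=1,B=0) ✓
  P(A=1)·P(B=1) = 7/8 × 3/8 = 21/64 = P(A=1,B=1) ✓

Yes, A and B are independent: every cell factors, so I(A;B) = 0 bits.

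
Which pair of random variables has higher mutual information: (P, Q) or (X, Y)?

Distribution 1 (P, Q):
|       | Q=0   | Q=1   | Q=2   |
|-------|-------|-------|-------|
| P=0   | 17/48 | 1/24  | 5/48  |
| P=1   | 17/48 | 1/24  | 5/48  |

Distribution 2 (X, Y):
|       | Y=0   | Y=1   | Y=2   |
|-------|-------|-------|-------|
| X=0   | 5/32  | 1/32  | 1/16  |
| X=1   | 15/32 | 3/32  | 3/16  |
Distribution 1 (P, Q):
Marginal P(P) (row sums):
  P(P=0) = 17/48 + 1/24 + 5/48 = 1/2
  P(P=1) = 17/48 + 1/24 + 5/48 = 1/2
Marginal P(Q) (column sums):
  P(Q=0) = 17/48 + 17/48 = 17/24
  P(Q=1) = 1/24 + 1/24 = 1/12
  P(Q=2) = 5/48 + 5/48 = 5/24

H(P) = -[(1/2)·log₂(1/2) + (1/2)·log₂(1/2)]
  = 0.5000 + 0.5000
  = 1.0000 bits
H(Q) = -[(17/24)·log₂(17/24) + (1/12)·log₂(1/12) + (5/24)·log₂(5/24)]
  = 0.3524 + 0.2987 + 0.4715
  = 1.1226 bits
H(P,Q) = -[(17/48)·log₂(17/48) + (1/24)·log₂(1/24) + (5/48)·log₂(5/48) + (17/48)·log₂(17/48) + (1/24)·log₂(1/24) + (5/48)·log₂(5/48)]
  = 0.5304 + 0.1910 + 0.3399 + 0.5304 + 0.1910 + 0.3399
  = 2.1226 bits

I(P;Q) = H(P) + H(Q) - H(P,Q)
  = 1.0000 + 1.1226 - 2.1226
  = 0.0000 bits

Distribution 2 (X, Y):
Marginal P(X) (row sums):
  P(X=0) = 5/32 + 1/32 + 1/16 = 1/4
  P(X=1) = 15/32 + 3/32 + 3/16 = 3/4
Marginal P(Y) (column sums):
  P(Y=0) = 5/32 + 15/32 = 5/8
  P(Y=1) = 1/32 + 3/32 = 1/8
  P(Y=2) = 1/16 + 3/16 = 1/4

H(X) = -[(1/4)·log₂(1/4) + (3/4)·log₂(3/4)]
  = 0.5000 + 0.3113
  = 0.8113 bits
H(Y) = -[(5/8)·log₂(5/8) + (1/8)·log₂(1/8) + (1/4)·log₂(1/4)]
  = 0.4238 + 0.3750 + 0.5000
  = 1.2988 bits
H(X,Y) = -[(5/32)·log₂(5/32) + (1/32)·log₂(1/32) + (1/16)·log₂(1/16) + (15/32)·log₂(15/32) + (3/32)·log₂(3/32) + (3/16)·log₂(3/16)]
  = 0.4184 + 0.1563 + 0.2500 + 0.5124 + 0.3202 + 0.4528
  = 2.1101 bits

I(X;Y) = H(X) + H(Y) - H(X,Y)
  = 0.8113 + 1.2988 - 2.1101
  = 0.0000 bits

Both joint tables factor as the product of their marginals, so I(P;Q) = I(X;Y) = 0 bits: neither is larger (both pairs are independent).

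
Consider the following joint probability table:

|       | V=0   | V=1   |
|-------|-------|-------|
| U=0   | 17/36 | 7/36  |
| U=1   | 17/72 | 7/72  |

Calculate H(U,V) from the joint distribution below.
H(U,V) = -Σ P(U,V) log₂ P(U,V), summed over the non-zero cells:
H(U,V) = -[(17/36)·log₂(17/36) + (7/36)·log₂(7/36) + (17/72)·log₂(17/72) + (7/72)·log₂(7/72)]
  = 0.5112 + 0.4594 + 0.4917 + 0.3269
  = 1.7892 bits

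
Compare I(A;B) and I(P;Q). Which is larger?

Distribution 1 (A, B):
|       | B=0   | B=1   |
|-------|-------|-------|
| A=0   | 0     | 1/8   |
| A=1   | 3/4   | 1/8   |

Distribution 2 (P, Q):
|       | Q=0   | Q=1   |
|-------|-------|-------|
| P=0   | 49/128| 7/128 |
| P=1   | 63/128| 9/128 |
Distribution 1 (A, B):
Marginal P(A) (row sums):
  P(A=0) = 0 + 1/8 = 1/8
  P(A=1) = 3/4 + 1/8 = 7/8
Marginal P(B) (column sums):
  P(B=0) = 0 + 3/4 = 3/4
  P(B=1) = 1/8 + 1/8 = 1/4

H(A) = -[(1/8)·log₂(1/8) + (7/8)·log₂(7/8)]
  = 0.3750 + 0.1686
  = 0.5436 bits
H(B) = -[(3/4)·log₂(3/4) + (1/4)·log₂(1/4)]
  = 0.3113 + 0.5000
  = 0.8113 bits
H(A,B) = -[(1/8)·log₂(1/8) + (3/4)·log₂(3/4) + (1/8)·log₂(1/8)]
  = 0.3750 + 0.3113 + 0.3750
  = 1.0613 bits

I(A;B) = H(A) + H(B) - H(A,B)
  = 0.5436 + 0.8113 - 1.0613
  = 0.2936 bits

Distribution 2 (P, Q):
Marginal P(P) (row sums):
  P(P=0) = 49/128 + 7/128 = 7/16
  P(P=1) = 63/128 + 9/128 = 9/16
Marginal P(Q) (column sums):
  P(Q=0) = 49/128 + 63/128 = 7/8
  P(Q=1) = 7/128 + 9/128 = 1/8

H(P) = -[(7/16)·log₂(7/16) + (9/16)·log₂(9/16)]
  = 0.5218 + 0.4669
  = 0.9887 bits
H(Q) = -[(7/8)·log₂(7/8) + (1/8)·log₂(1/8)]
  = 0.1686 + 0.3750
  = 0.5436 bits
H(P,Q) = -[(49/128)·log₂(49/128) + (7/128)·log₂(7/128) + (63/128)·log₂(63/128) + (9/128)·log₂(9/128)]
  = 0.5303 + 0.2293 + 0.5034 + 0.2693
  = 1.5323 bits

I(P;Q) = H(P) + H(Q) - H(P,Q)
  = 0.9887 + 0.5436 - 1.5323
  = 0.0000 bits

I(A;B) = 0.2936 bits > I(P;Q) = 0.0000 bits, so (A, B) has the higher mutual information (stronger dependence).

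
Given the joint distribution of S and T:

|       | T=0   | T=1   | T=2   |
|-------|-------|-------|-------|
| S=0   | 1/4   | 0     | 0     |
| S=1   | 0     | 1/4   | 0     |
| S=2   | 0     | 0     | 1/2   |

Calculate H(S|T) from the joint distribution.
Marginal P(T) (column sums):
  P(T=0) = 1/4 + 0 + 0 = 1/4
  P(T=1) = 0 + 1/4 + 0 = 1/4
  P(T=2) = 0 + 0 + 1/2 = 1/2

H(S|T) = -Σ P(S,T)·log₂ P(S|T), where P(S|T) = P(S,T) / P(T)
  (cells with P(S,T) = 0 contribute 0)
  (S=0,T=0): P(S|T) = (1/4)/(1/4) = 1;  -(1/4)·log₂(1) = 0.0000
  (S=1,T=1): P(S|T) = (1/4)/(1/4) = 1;  -(1/4)·log₂(1) = 0.0000
  (S=2,T=2): P(S|T) = (1/2)/(1/2) = 1;  -(1/2)·log₂(1) = 0.0000
H(S|T) = 0.0000 + 0.0000 + 0.0000
  = 0.0000 bits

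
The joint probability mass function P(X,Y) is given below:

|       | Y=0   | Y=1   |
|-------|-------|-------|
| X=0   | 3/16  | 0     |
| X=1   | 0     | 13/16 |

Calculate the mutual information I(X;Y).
Marginal P(X) (row sums):
  P(X=0) = 3/16 + 0 = 3/16
  P(X=1) = 0 + 13/16 = 13/16
Marginal P(Y) (column sums):
  P(Y=0) = 3/16 + 0 = 3/16
  P(Y=1) = 0 + 13/16 = 13/16

H(X) = -[(3/16)·log₂(3/16) + (13/16)·log₂(13/16)]
  = 0.4528 + 0.2434
  = 0.6962 bits
H(Y) = -[(3/16)·log₂(3/16) + (13/16)·log₂(13/16)]
  = 0.4528 + 0.2434
  = 0.6962 bits
H(X,Y) = -[(3/16)·log₂(3/16) + (13/16)·log₂(13/16)]
  = 0.4528 + 0.2434
  = 0.6962 bits

I(X;Y) = H(X) + H(Y) - H(X,Y)
  = 0.6962 + 0.6962 - 0.6962
  = 0.6962 bits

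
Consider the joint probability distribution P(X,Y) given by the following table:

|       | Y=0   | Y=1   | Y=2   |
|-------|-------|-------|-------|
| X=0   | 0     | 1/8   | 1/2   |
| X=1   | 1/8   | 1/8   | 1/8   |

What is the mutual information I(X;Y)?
Marginal P(X) (row sums):
  P(X=0) = 0 + 1/8 + 1/2 = 5/8
  P(X=1) = 1/8 + 1/8 + 1/8 = 3/8
Marginal P(Y) (column sums):
  P(Y=0) = 0 + 1/8 = 1/8
  P(Y=1) = 1/8 + 1/8 = 1/4
  P(Y=2) = 1/2 + 1/8 = 5/8

H(X) = -[(5/8)·log₂(5/8) + (3/8)·log₂(3/8)]
  = 0.4238 + 0.5306
  = 0.9544 bits
H(Y) = -[(1/8)·log₂(1/8) + (1/4)·log₂(1/4) + (5/8)·log₂(5/8)]
  = 0.3750 + 0.5000 + 0.4238
  = 1.2988 bits
H(X,Y) = -[(1/8)·log₂(1/8) + (1/2)·log₂(1/2) + (1/8)·log₂(1/8) + (1/8)·log₂(1/8) + (1/8)·log₂(1/8)]
  = 0.3750 + 0.5000 + 0.3750 + 0.3750 + 0.3750
  = 2.0000 bits

I(X;Y) = H(X) + H(Y) - H(X,Y)
  = 0.9544 + 1.2988 - 2.0000
  = 0.2532 bits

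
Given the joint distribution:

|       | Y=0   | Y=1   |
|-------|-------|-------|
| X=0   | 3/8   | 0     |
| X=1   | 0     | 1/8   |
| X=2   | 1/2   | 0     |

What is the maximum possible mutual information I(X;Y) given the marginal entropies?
The upper bound on mutual information is I(X;Y) ≤ min(H(X), H(Y)).

Marginal P(X) (row sums):
  P(X=0) = 3/8 + 0 = 3/8
  P(X=1) = 0 + 1/8 = 1/8
  P(X=2) = 1/2 + 0 = 1/2
Marginal P(Y) (column sums):
  P(Y=0) = 3/8 + 0 + 1/2 = 7/8
  P(Y=1) = 0 + 1/8 + 0 = 1/8

H(X) = -[(3/8)·log₂(3/8) + (1/8)·log₂(1/8) + (1/2)·log₂(1/2)]
  = 0.5306 + 0.3750 + 0.5000
  = 1.4056 bits
H(Y) = -[(7/8)·log₂(7/8) + (1/8)·log₂(1/8)]
  = 0.1686 + 0.3750
  = 0.5436 bits

Maximum possible I(X;Y) = min(1.4056, 0.5436) = 0.5436 bits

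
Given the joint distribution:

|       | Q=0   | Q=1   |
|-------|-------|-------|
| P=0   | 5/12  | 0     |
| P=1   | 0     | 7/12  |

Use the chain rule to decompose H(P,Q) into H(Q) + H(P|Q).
By the chain rule: H(P,Q) = H(Q) + H(P|Q)

Marginal P(Q) (column sums):
  P(Q=0) = 5/12 + 0 = 5/12
  P(Q=1) = 0 + 7/12 = 7/12
H(Q) = -[(5/12)·log₂(5/12) + (7/12)·log₂(7/12)]
  = 0.5263 + 0.4536
  = 0.9799 bits
H(P|Q) = -Σ P(P,Q)·log₂ P(P|Q), where P(P|Q) = P(P,Q) / P(Q)
  (cells with P(P,Q) = 0 contribute 0)
  (P=0,Q=0): P(P|Q) = (5/12)/(5/12) = 1;  -(5/12)·log₂(1) = 0.0000
  (P=1,Q=1): P(P|Q) = (7/12)/(7/12) = 1;  -(7/12)·log₂(1) = 0.0000
H(P|Q) = 0.0000 + 0.0000
  = 0.0000 bits

H(P,Q) = H(Q) + H(P|Q) = 0.9799 + 0.0000 = 0.9799 bits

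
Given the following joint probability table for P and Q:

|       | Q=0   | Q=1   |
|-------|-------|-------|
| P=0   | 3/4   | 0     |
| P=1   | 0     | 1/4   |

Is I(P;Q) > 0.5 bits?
Marginal P(P) (row sums):
  P(P=0) = 3/4 + 0 = 3/4
  P(P=1) = 0 + 1/4 = 1/4
Marginal P(Q) (column sums):
  P(Q=0) = 3/4 + 0 = 3/4
  P(Q=1) = 0 + 1/4 = 1/4

H(P) = -[(3/4)·log₂(3/4) + (1/4)·log₂(1/4)]
  = 0.3113 + 0.5000
  = 0.8113 bits
H(Q) = -[(3/4)·log₂(3/4) + (1/4)·log₂(1/4)]
  = 0.3113 + 0.5000
  = 0.8113 bits
H(P,Q) = -[(3/4)·log₂(3/4) + (1/4)·log₂(1/4)]
  = 0.3113 + 0.5000
  = 0.8113 bits

I(P;Q) = H(P) + H(Q) - H(P,Q)
  = 0.8113 + 0.8113 - 0.8113
  = 0.8113 bits

Yes. I(P;Q) = 0.8113 bits, which is > 0.5 bits.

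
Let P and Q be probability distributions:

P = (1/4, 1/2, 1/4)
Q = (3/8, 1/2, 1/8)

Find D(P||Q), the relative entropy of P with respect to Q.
D(P||Q) = Σ P(i) log₂(P(i)/Q(i))
  i=0: (1/4) × log₂((1/4)/(3/8)) = (1/4) × log₂(2/3) = -0.1462
  i=1: (1/2) × log₂((1/2)/(1/2)) = (1/2) × log₂(1) = 0.0000
  i=2: (1/4) × log₂((1/4)/(1/8)) = (1/4) × log₂(2) = 0.2500
D(P||Q) = -0.1462 + 0.0000 + 0.2500
  = 0.1038 bits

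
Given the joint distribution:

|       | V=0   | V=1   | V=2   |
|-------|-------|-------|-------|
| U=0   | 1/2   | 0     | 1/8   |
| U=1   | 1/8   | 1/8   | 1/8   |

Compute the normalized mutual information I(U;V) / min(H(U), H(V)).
Marginal P(U) (row sums):
  P(U=0) = 1/2 + 0 + 1/8 = 5/8
  P(U=1) = 1/8 + 1/8 + 1/8 = 3/8
Marginal P(V) (column sums):
  P(V=0) = 1/2 + 1/8 = 5/8
  P(V=1) = 0 + 1/8 = 1/8
  P(V=2) = 1/8 + 1/8 = 1/4

H(U) = -[(5/8)·log₂(5/8) + (3/8)·log₂(3/8)]
  = 0.4238 + 0.5306
  = 0.9544 bits
H(V) = -[(5/8)·log₂(5/8) + (1/8)·log₂(1/8) + (1/4)·log₂(1/4)]
  = 0.4238 + 0.3750 + 0.5000
  = 1.2988 bits
H(U,V) = -[(1/2)·log₂(1/2) + (1/8)·log₂(1/8) + (1/8)·log₂(1/8) + (1/8)·log₂(1/8) + (1/8)·log₂(1/8)]
  = 0.5000 + 0.3750 + 0.3750 + 0.3750 + 0.3750
  = 2.0000 bits

I(U;V) = H(U) + H(V) - H(U,V)
  = 0.9544 + 1.2988 - 2.0000
  = 0.2532 bits

min(H(U), H(V)) = min(0.9544, 1.2988) = 0.9544 bits
Normalized MI = 0.2532 / 0.9544 = 0.2653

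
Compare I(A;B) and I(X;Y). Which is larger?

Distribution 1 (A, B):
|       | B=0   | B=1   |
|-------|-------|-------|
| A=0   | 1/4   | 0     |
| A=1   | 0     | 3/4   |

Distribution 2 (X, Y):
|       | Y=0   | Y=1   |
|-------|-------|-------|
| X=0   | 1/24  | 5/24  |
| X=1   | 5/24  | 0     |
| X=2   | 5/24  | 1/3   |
Distribution 1 (A, B):
Marginal P(A) (row sums):
  P(A=0) = 1/4 + 0 = 1/4
  P(A=1) = 0 + 3/4 = 3/4
Marginal P(B) (column sums):
  P(B=0) = 1/4 + 0 = 1/4
  P(B=1) = 0 + 3/4 = 3/4

H(A) = -[(1/4)·log₂(1/4) + (3/4)·log₂(3/4)]
  = 0.5000 + 0.3113
  = 0.8113 bits
H(B) = -[(1/4)·log₂(1/4) + (3/4)·log₂(3/4)]
  = 0.5000 + 0.3113
  = 0.8113 bits
H(A,B) = -[(1/4)·log₂(1/4) + (3/4)·log₂(3/4)]
  = 0.5000 + 0.3113
  = 0.8113 bits

I(A;B) = H(A) + H(B) - H(A,B)
  = 0.8113 + 0.8113 - 0.8113
  = 0.8113 bits

Distribution 2 (X, Y):
Marginal P(X) (row sums):
  P(X=0) = 1/24 + 5/24 = 1/4
  P(X=1) = 5/24 + 0 = 5/24
  P(X=2) = 5/24 + 1/3 = 13/24
Marginal P(Y) (column sums):
  P(Y=0) = 1/24 + 5/24 + 5/24 = 11/24
  P(Y=1) = 5/24 + 0 + 1/3 = 13/24

H(X) = -[(1/4)·log₂(1/4) + (5/24)·log₂(5/24) + (13/24)·log₂(13/24)]
  = 0.5000 + 0.4715 + 0.4791
  = 1.4506 bits
H(Y) = -[(11/24)·log₂(11/24) + (13/24)·log₂(13/24)]
  = 0.5159 + 0.4791
  = 0.9950 bits
H(X,Y) = -[(1/24)·log₂(1/24) + (5/24)·log₂(5/24) + (5/24)·log₂(5/24) + (5/24)·log₂(5/24) + (1/3)·log₂(1/3)]
  = 0.1910 + 0.4715 + 0.4715 + 0.4715 + 0.5283
  = 2.1338 bits

I(X;Y) = H(X) + H(Y) - H(X,Y)
  = 1.4506 + 0.9950 - 2.1338
  = 0.3118 bits

I(A;B) = 0.8113 bits > I(X;Y) = 0.3118 bits, so (A, B) has the higher mutual information (stronger dependence).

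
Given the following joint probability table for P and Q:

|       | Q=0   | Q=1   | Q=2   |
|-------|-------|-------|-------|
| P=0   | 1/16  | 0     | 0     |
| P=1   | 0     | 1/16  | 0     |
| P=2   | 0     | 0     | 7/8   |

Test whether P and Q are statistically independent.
Marginal P(P) (row sums):
  P(P=0) = 1/16 + 0 + 0 = 1/16
  P(P=1) = 0 + 1/16 + 0 = 1/16
  P(P=2) = 0 + 0 + 7/8 = 7/8
Marginal P(Q) (column sums):
  P(Q=0) = 1/16 + 0 + 0 = 1/16
  P(Q=1) = 0 + 1/16 + 0 = 1/16
  P(Q=2) = 0 + 0 + 7/8 = 7/8

P and Q are independent iff P(P=i,Q=j) = P(P=i)·P(Q=j) for every cell.
  P(P=0)·P(Q=0) = 1/16 × 1/16 = 1/256, but P(P=0,Q=0) = 1/16 ✗

No, P and Q are not independent. Quantitatively, I(P;Q) > 0:

H(P) = -[(1/16)·log₂(1/16) + (1/16)·log₂(1/16) + (7/8)·log₂(7/8)]
  = 0.2500 + 0.2500 + 0.1686
  = 0.6686 bits
H(Q) = -[(1/16)·log₂(1/16) + (1/16)·log₂(1/16) + (7/8)·log₂(7/8)]
  = 0.2500 + 0.2500 + 0.1686
  = 0.6686 bits
H(P,Q) = -[(1/16)·log₂(1/16) + (1/16)·log₂(1/16) + (7/8)·log₂(7/8)]
  = 0.2500 + 0.2500 + 0.1686
  = 0.6686 bits
I(P;Q) = H(P) + H(Q) - H(P,Q) = 0.6686 + 0.6686 - 0.6686 = 0.6686 bits > 0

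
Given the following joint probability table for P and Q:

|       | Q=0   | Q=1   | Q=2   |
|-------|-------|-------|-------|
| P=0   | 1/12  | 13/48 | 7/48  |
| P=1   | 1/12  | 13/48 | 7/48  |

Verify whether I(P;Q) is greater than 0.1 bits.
Marginal P(P) (row sums):
  P(P=0) = 1/12 + 13/48 + 7/48 = 1/2
  P(P=1) = 1/12 + 13/48 + 7/48 = 1/2
Marginal P(Q) (column sums):
  P(Q=0) = 1/12 + 1/12 = 1/6
  P(Q=1) = 13/48 + 13/48 = 13/24
  P(Q=2) = 7/48 + 7/48 = 7/24

H(P) = -[(1/2)·log₂(1/2) + (1/2)·log₂(1/2)]
  = 0.5000 + 0.5000
  = 1.0000 bits
H(Q) = -[(1/6)·log₂(1/6) + (13/24)·log₂(13/24) + (7/24)·log₂(7/24)]
  = 0.4308 + 0.4791 + 0.5185
  = 1.4284 bits
H(P,Q) = -[(1/12)·log₂(1/12) + (13/48)·log₂(13/48) + (7/48)·log₂(7/48) + (1/12)·log₂(1/12) + (13/48)·log₂(13/48) + (7/48)·log₂(7/48)]
  = 0.2987 + 0.5104 + 0.4051 + 0.2987 + 0.5104 + 0.4051
  = 2.4284 bits

I(P;Q) = H(P) + H(Q) - H(P,Q)
  = 1.0000 + 1.4284 - 2.4284
  = 0.0000 bits

No. I(P;Q) = 0.0000 bits, which is ≤ 0.1 bits.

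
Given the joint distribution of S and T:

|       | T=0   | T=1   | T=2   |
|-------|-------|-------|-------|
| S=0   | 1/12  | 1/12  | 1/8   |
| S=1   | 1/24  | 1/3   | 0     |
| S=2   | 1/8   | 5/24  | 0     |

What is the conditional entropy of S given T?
Marginal P(T) (column sums):
  P(T=0) = 1/12 + 1/24 + 1/8 = 1/4
  P(T=1) = 1/12 + 1/3 + 5/24 = 5/8
  P(T=2) = 1/8 + 0 + 0 = 1/8

H(S|T) = -Σ P(S,T)·log₂ P(S|T), where P(S|T) = P(S,T) / P(T)
  (cells with P(S,T) = 0 contribute 0)
  (S=0,T=0): P(S|T) = (1/12)/(1/4) = 1/3;  -(1/12)·log₂(1/3) = 0.1321
  (S=0,T=1): P(S|T) = (1/12)/(5/8) = 2/15;  -(1/12)·log₂(2/15) = 0.2422
  (S=0,T=2): P(S|T) = (1/8)/(1/8) = 1;  -(1/8)·log₂(1) = 0.0000
  (S=1,T=0): P(S|T) = (1/24)/(1/4) = 1/6;  -(1/24)·log₂(1/6) = 0.1077
  (S=1,T=1): P(S|T) = (1/3)/(5/8) = 8/15;  -(1/3)·log₂(8/15) = 0.3023
  (S=2,T=0): P(S|T) = (1/8)/(1/4) = 1/2;  -(1/8)·log₂(1/2) = 0.1250
  (S=2,T=1): P(S|T) = (5/24)/(5/8) = 1/3;  -(5/24)·log₂(1/3) = 0.3302
H(S|T) = 0.1321 + 0.2422 + 0.0000 + 0.1077 + 0.3023 + 0.1250 + 0.3302
  = 1.2395 bits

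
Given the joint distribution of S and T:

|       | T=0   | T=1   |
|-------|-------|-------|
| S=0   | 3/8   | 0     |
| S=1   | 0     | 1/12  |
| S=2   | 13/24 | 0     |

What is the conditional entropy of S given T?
Marginal P(T) (column sums):
  P(T=0) = 3/8 + 0 + 13/24 = 11/12
  P(T=1) = 0 + 1/12 + 0 = 1/12

H(S|T) = -Σ P(S,T)·log₂ P(S|T), where P(S|T) = P(S,T) / P(T)
  (cells with P(S,T) = 0 contribute 0)
  (S=0,T=0): P(S|T) = (3/8)/(11/12) = 9/22;  -(3/8)·log₂(9/22) = 0.4836
  (S=1,T=1): P(S|T) = (1/12)/(1/12) = 1;  -(1/12)·log₂(1) = 0.0000
  (S=2,T=0): P(S|T) = (13/24)/(11/12) = 13/22;  -(13/24)·log₂(13/22) = 0.4111
H(S|T) = 0.4836 + 0.0000 + 0.4111
  = 0.8947 bits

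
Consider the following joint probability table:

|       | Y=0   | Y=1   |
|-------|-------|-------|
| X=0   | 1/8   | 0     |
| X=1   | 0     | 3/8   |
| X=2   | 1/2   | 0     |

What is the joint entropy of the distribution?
H(X,Y) = -Σ P(X,Y) log₂ P(X,Y), summed over the non-zero cells:
H(X,Y) = -[(1/8)·log₂(1/8) + (3/8)·log₂(3/8) + (1/2)·log₂(1/2)]
  = 0.3750 + 0.5306 + 0.5000
  = 1.4056 bits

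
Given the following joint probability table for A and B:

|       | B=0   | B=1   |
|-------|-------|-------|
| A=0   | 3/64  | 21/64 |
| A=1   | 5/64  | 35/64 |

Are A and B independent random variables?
Marginal P(A) (row sums):
  P(A=0) = 3/64 + 21/64 = 3/8
  P(A=1) = 5/64 + 35/64 = 5/8
Marginal P(B) (column sums):
  P(B=0) = 3/64 + 5/64 = 1/8
  P(B=1) = 21/64 + 35/64 = 7/8

A and B are independent iff P(A=i,B=j) = P(A=i)·P(B=j) for every cell.
  P(A=0)·P(B=0) = 3/8 × 1/8 = 3/64 = P(A=0,B=0) ✓
  P(A=0)·P(B=1) = 3/8 × 7/8 = 21/64 = P(A=0,B=1) ✓
  P(A=1)·P(B=0) = 5/8 × 1/8 = 5/64 = P(A=1,B=0) ✓
  P(A=1)·P(B=1) = 5/8 × 7/8 = 35/64 = P(A=1,B=1) ✓

Yes, A and B are independent: every cell factors, so I(A;B) = 0 bits.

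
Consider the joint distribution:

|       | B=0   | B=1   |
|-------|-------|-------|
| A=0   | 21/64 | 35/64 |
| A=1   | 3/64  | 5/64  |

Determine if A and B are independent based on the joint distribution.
Marginal P(A) (row sums):
  P(A=0) = 21/64 + 35/64 = 7/8
  P(A=1) = 3/64 + 5/64 = 1/8
Marginal P(B) (column sums):
  P(B=0) = 21/64 + 3/64 = 3/8
  P(B=1) = 35/64 + 5/64 = 5/8

A and B are independent iff P(A=i,B=j) = P(A=i)·P(B=j) for every cell.
  P(A=0)·P(B=0) = 7/8 × 3/8 = 21/64 = P(A=0,B=0) ✓
  P(A=0)·P(B=1) = 7/8 × 5/8 = 35/64 = P(A=0,B=1) ✓
  P(A=1)·P(B=0) = 1/8 × 3/8 = 3/64 = P(A=1,B=0) ✓
  P(A=1)·P(B=1) = 1/8 × 5/8 = 5/64 = P(A=1,B=1) ✓

Yes, A and B are independent: every cell factors, so I(A;B) = 0 bits.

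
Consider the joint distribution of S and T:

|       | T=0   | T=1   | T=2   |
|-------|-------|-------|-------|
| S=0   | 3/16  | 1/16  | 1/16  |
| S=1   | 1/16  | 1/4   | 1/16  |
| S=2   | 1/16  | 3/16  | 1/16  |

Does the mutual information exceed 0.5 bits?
Marginal P(S) (row sums):
  P(S=0) = 3/16 + 1/16 + 1/16 = 5/16
  P(S=1) = 1/16 + 1/4 + 1/16 = 3/8
  P(S=2) = 1/16 + 3/16 + 1/16 = 5/16
Marginal P(T) (column sums):
  P(T=0) = 3/16 + 1/16 + 1/16 = 5/16
  P(T=1) = 1/16 + 1/4 + 3/16 = 1/2
  P(T=2) = 1/16 + 1/16 + 1/16 = 3/16

H(S) = -[(5/16)·log₂(5/16) + (3/8)·log₂(3/8) + (5/16)·log₂(5/16)]
  = 0.5244 + 0.5306 + 0.5244
  = 1.5794 bits
H(T) = -[(5/16)·log₂(5/16) + (1/2)·log₂(1/2) + (3/16)·log₂(3/16)]
  = 0.5244 + 0.5000 + 0.4528
  = 1.4772 bits
H(S,T) = -[(3/16)·log₂(3/16) + (1/16)·log₂(1/16) + (1/16)·log₂(1/16) + (1/16)·log₂(1/16) + (1/4)·log₂(1/4) + (1/16)·log₂(1/16) + (1/16)·log₂(1/16) + (3/16)·log₂(3/16) + (1/16)·log₂(1/16)]
  = 0.4528 + 0.2500 + 0.2500 + 0.2500 + 0.5000 + 0.2500 + 0.2500 + 0.4528 + 0.2500
  = 2.9056 bits

I(S;T) = H(S) + H(T) - H(S,T)
  = 1.5794 + 1.4772 - 2.9056
  = 0.1510 bits

No. I(S;T) = 0.1510 bits, which is ≤ 0.5 bits.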